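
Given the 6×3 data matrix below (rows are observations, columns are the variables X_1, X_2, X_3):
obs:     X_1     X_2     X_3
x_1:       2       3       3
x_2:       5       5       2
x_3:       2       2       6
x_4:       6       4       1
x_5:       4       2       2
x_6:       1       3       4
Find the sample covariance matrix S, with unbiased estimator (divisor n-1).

Step 1 — column means:
  mean(X_1) = (2 + 5 + 2 + 6 + 4 + 1) / 6 = 20/6 = 3.3333
  mean(X_2) = (3 + 5 + 2 + 4 + 2 + 3) / 6 = 19/6 = 3.1667
  mean(X_3) = (3 + 2 + 6 + 1 + 2 + 4) / 6 = 18/6 = 3

Step 2 — sample covariance S[i,j] = (1/(n-1)) · Σ_k (x_{k,i} - mean_i) · (x_{k,j} - mean_j), with n-1 = 5.
  S[X_1,X_1] = ((-1.3333)·(-1.3333) + (1.6667)·(1.6667) + (-1.3333)·(-1.3333) + (2.6667)·(2.6667) + (0.6667)·(0.6667) + (-2.3333)·(-2.3333)) / 5 = 19.3333/5 = 3.8667
  S[X_1,X_2] = ((-1.3333)·(-0.1667) + (1.6667)·(1.8333) + (-1.3333)·(-1.1667) + (2.6667)·(0.8333) + (0.6667)·(-1.1667) + (-2.3333)·(-0.1667)) / 5 = 6.6667/5 = 1.3333
  S[X_1,X_3] = ((-1.3333)·(0) + (1.6667)·(-1) + (-1.3333)·(3) + (2.6667)·(-2) + (0.6667)·(-1) + (-2.3333)·(1)) / 5 = -14/5 = -2.8
  S[X_2,X_2] = ((-0.1667)·(-0.1667) + (1.8333)·(1.8333) + (-1.1667)·(-1.1667) + (0.8333)·(0.8333) + (-1.1667)·(-1.1667) + (-0.1667)·(-0.1667)) / 5 = 6.8333/5 = 1.3667
  S[X_2,X_3] = ((-0.1667)·(0) + (1.8333)·(-1) + (-1.1667)·(3) + (0.8333)·(-2) + (-1.1667)·(-1) + (-0.1667)·(1)) / 5 = -6/5 = -1.2
  S[X_3,X_3] = ((0)·(0) + (-1)·(-1) + (3)·(3) + (-2)·(-2) + (-1)·(-1) + (1)·(1)) / 5 = 16/5 = 3.2

S is symmetric (S[j,i] = S[i,j]). Assembling:

S = [[3.8667, 1.3333, -2.8],
 [1.3333, 1.3667, -1.2],
 [-2.8, -1.2, 3.2]]


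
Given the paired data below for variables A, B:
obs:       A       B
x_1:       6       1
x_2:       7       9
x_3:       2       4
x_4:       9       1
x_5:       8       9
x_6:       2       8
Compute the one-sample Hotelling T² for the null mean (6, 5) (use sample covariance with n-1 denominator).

Step 1 — sample mean vector:
  mean(A) = (6 + 7 + 2 + 9 + 8 + 2) / 6 = 34/6 = 5.6667
  mean(B) = (1 + 9 + 4 + 1 + 9 + 8) / 6 = 32/6 = 5.3333
  x̄ = (5.6667, 5.3333),  deviation x̄ - mu_0 = (5.6667, 5.3333) - (6, 5) = (-0.3333, 0.3333).

Step 2 — sample covariance matrix, S[i,j] = (1/(n-1)) · Σ_k (x_{k,i} - mean_i) · (x_{k,j} - mean_j), divisor n-1 = 5:
  S[A,A] = ((0.3333)·(0.3333) + (1.3333)·(1.3333) + (-3.6667)·(-3.6667) + (3.3333)·(3.3333) + (2.3333)·(2.3333) + (-3.6667)·(-3.6667)) / 5 = 45.3333/5 = 9.0667
  S[A,B] = ((0.3333)·(-4.3333) + (1.3333)·(3.6667) + (-3.6667)·(-1.3333) + (3.3333)·(-4.3333) + (2.3333)·(3.6667) + (-3.6667)·(2.6667)) / 5 = -7.3333/5 = -1.4667
  S[B,B] = ((-4.3333)·(-4.3333) + (3.6667)·(3.6667) + (-1.3333)·(-1.3333) + (-4.3333)·(-4.3333) + (3.6667)·(3.6667) + (2.6667)·(2.6667)) / 5 = 73.3333/5 = 14.6667
  S = [[9.0667, -1.4667],
 [-1.4667, 14.6667]].

Step 3 — invert S. det(S) = 9.0667·14.6667 - (-1.4667)² = 130.8267.
  S^{-1} = (1/det) · [[d, -b], [-b, a]] = [[0.1121, 0.0112],
 [0.0112, 0.0693]].

Step 4 — quadratic form (x̄ - mu_0)^T · S^{-1} · (x̄ - mu_0):
  S^{-1} · (x̄ - mu_0) = (-0.0336, 0.0194),
  (x̄ - mu_0)^T · [...] = (-0.3333)·(-0.0336) + (0.3333)·(0.0194) = 0.0177.

Step 5 — scale by n: T² = 6 · 0.0177 = 0.106.

T² ≈ 0.106


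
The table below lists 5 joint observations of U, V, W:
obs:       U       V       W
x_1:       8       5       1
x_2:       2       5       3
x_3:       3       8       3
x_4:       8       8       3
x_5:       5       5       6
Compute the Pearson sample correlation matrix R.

Step 1 — column means:
  mean(U) = (8 + 2 + 3 + 8 + 5) / 5 = 26/5 = 5.2
  mean(V) = (5 + 5 + 8 + 8 + 5) / 5 = 31/5 = 6.2
  mean(W) = (1 + 3 + 3 + 3 + 6) / 5 = 16/5 = 3.2

Step 2 — sample variances and covariances s[i,j] = (1/(n-1)) · Σ_k (x_{k,i} - mean_i) · (x_{k,j} - mean_j), with n-1 = 4:
  s[U,U] = ((2.8)·(2.8) + (-3.2)·(-3.2) + (-2.2)·(-2.2) + (2.8)·(2.8) + (-0.2)·(-0.2)) / 4 = 30.8/4 = 7.7
  s[U,V] = ((2.8)·(-1.2) + (-3.2)·(-1.2) + (-2.2)·(1.8) + (2.8)·(1.8) + (-0.2)·(-1.2)) / 4 = 1.8/4 = 0.45
  s[U,W] = ((2.8)·(-2.2) + (-3.2)·(-0.2) + (-2.2)·(-0.2) + (2.8)·(-0.2) + (-0.2)·(2.8)) / 4 = -6.2/4 = -1.55
  s[V,V] = ((-1.2)·(-1.2) + (-1.2)·(-1.2) + (1.8)·(1.8) + (1.8)·(1.8) + (-1.2)·(-1.2)) / 4 = 10.8/4 = 2.7
  s[V,W] = ((-1.2)·(-2.2) + (-1.2)·(-0.2) + (1.8)·(-0.2) + (1.8)·(-0.2) + (-1.2)·(2.8)) / 4 = -1.2/4 = -0.3
  s[W,W] = ((-2.2)·(-2.2) + (-0.2)·(-0.2) + (-0.2)·(-0.2) + (-0.2)·(-0.2) + (2.8)·(2.8)) / 4 = 12.8/4 = 3.2
  Sample standard deviations s_i = √(s[i,i]):
  s(U) = √(7.7) = 2.7749
  s(V) = √(2.7) = 1.6432
  s(W) = √(3.2) = 1.7889

Step 3 — r_{ij} = s_{ij} / (s_i · s_j):
  r[U,U] = 1 (diagonal).
  r[U,V] = 0.45 / (2.7749 · 1.6432) = 0.45 / 4.5596 = 0.0987
  r[U,W] = -1.55 / (2.7749 · 1.7889) = -1.55 / 4.9639 = -0.3123
  r[V,V] = 1 (diagonal).
  r[V,W] = -0.3 / (1.6432 · 1.7889) = -0.3 / 2.9394 = -0.1021
  r[W,W] = 1 (diagonal).

R is symmetric with unit diagonal. Assembling:

R = [[1, 0.0987, -0.3123],
 [0.0987, 1, -0.1021],
 [-0.3123, -0.1021, 1]]


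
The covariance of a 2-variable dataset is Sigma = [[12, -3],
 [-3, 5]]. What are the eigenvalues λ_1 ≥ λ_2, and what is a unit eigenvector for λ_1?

Step 1 — characteristic polynomial of 2×2 Sigma:
  det(Sigma - λI) = λ² - trace · λ + det = 0.
  trace = 12 + 5 = 17, det = 12·5 - (-3)² = 51.
Step 2 — discriminant:
  Δ = trace² - 4·det = 289 - 204 = 85.
Step 3 — eigenvalues:
  λ = (trace ± √Δ)/2 = (17 ± 9.2195)/2,
  λ_1 = 13.1098,  λ_2 = 3.8902.

Step 4 — unit eigenvector for λ_1: solve (Sigma - λ_1 I)v = 0. First row:
  (12 - 13.1098)·v_x + (-3)·v_y = 0, i.e. (-1.1098)·v_x + (-3)·v_y = 0,
  so v ∝ (b, λ_1 - a) = (-3, 1.1098); multiply by -1 so the first entry is positive: u = (3, -1.1098).
  ||u|| = √((3)² + (-1.1098)²) = √(10.2316) ≈ 3.1987,
  v_1 = u/||u|| ≈ (0.9379, -0.3469) (||v_1|| = 1).

λ_1 = 13.1098,  λ_2 = 3.8902;  v_1 ≈ (0.9379, -0.3469)


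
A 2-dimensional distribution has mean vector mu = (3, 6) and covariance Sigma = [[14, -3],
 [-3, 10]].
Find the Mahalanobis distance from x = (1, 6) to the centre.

Step 1 — centre the observation: (x - mu) = (-2, 0).

Step 2 — invert Sigma. det(Sigma) = 14·10 - (-3)² = 131.
  Sigma^{-1} = (1/det) · [[d, -b], [-b, a]] = [[0.0763, 0.0229],
 [0.0229, 0.1069]].

Step 3 — form the quadratic (x - mu)^T · Sigma^{-1} · (x - mu):
  Sigma^{-1} · (x - mu) = (-0.1527, -0.0458).
  (x - mu)^T · [Sigma^{-1} · (x - mu)] = (-2)·(-0.1527) + (0)·(-0.0458) = 0.3053.

Step 4 — take square root: d = √(0.3053) ≈ 0.5526.

d(x, mu) = √(0.3053) ≈ 0.5526


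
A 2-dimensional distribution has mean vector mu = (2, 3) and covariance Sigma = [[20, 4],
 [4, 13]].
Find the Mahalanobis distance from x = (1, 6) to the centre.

Step 1 — centre the observation: (x - mu) = (-1, 3).

Step 2 — invert Sigma. det(Sigma) = 20·13 - (4)² = 244.
  Sigma^{-1} = (1/det) · [[d, -b], [-b, a]] = [[0.0533, -0.0164],
 [-0.0164, 0.082]].

Step 3 — form the quadratic (x - mu)^T · Sigma^{-1} · (x - mu):
  Sigma^{-1} · (x - mu) = (-0.1025, 0.2623).
  (x - mu)^T · [Sigma^{-1} · (x - mu)] = (-1)·(-0.1025) + (3)·(0.2623) = 0.8893.

Step 4 — take square root: d = √(0.8893) ≈ 0.9431.

d(x, mu) = √(0.8893) ≈ 0.9431


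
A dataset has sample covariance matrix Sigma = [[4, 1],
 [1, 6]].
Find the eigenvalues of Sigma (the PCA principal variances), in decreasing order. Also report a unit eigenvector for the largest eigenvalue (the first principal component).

Step 1 — characteristic polynomial of 2×2 Sigma:
  det(Sigma - λI) = λ² - trace · λ + det = 0.
  trace = 4 + 6 = 10, det = 4·6 - (1)² = 23.
Step 2 — discriminant:
  Δ = trace² - 4·det = 100 - 92 = 8.
Step 3 — eigenvalues:
  λ = (trace ± √Δ)/2 = (10 ± 2.8284)/2,
  λ_1 = 6.4142,  λ_2 = 3.5858.

Step 4 — unit eigenvector for λ_1: solve (Sigma - λ_1 I)v = 0. First row:
  (4 - 6.4142)·v_x + (1)·v_y = 0, i.e. (-2.4142)·v_x + (1)·v_y = 0,
  so v ∝ (b, λ_1 - a) = (1, 2.4142) = u.
  ||u|| = √((1)² + (2.4142)²) = √(6.8284) ≈ 2.6131,
  v_1 = u/||u|| ≈ (0.3827, 0.9239) (||v_1|| = 1).

λ_1 = 6.4142,  λ_2 = 3.5858;  v_1 ≈ (0.3827, 0.9239)


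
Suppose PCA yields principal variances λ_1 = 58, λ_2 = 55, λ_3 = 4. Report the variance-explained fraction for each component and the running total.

Step 1 — total variance = trace(Sigma) = Σ λ_i = 58 + 55 + 4 = 117.

Step 2 — fraction explained by component i = λ_i / Σ λ:
  PC1: 58/117 = 0.4957
  PC2: 55/117 = 0.4701
  PC3: 4/117 = 0.0342

Step 3 — cumulative fraction after k components = (λ_1 + ... + λ_k) / Σ λ:
  k = 1: 58/117 = 0.4957
  k = 2: (58 + 55)/117 = 113/117 = 0.9658
  k = 3: (58 + 55 + 4)/117 = 117/117 = 1

Summary (fraction, with percent):

explained: PC1 0.4957 (49.57%), PC2 0.4701 (47.01%), PC3 0.0342 (3.42%);  cumulative: 0.4957, 0.9658, 1


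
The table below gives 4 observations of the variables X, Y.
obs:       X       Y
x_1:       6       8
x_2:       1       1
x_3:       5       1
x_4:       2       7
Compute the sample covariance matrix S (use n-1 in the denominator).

Step 1 — column means:
  mean(X) = (6 + 1 + 5 + 2) / 4 = 14/4 = 3.5
  mean(Y) = (8 + 1 + 1 + 7) / 4 = 17/4 = 4.25

Step 2 — sample covariance S[i,j] = (1/(n-1)) · Σ_k (x_{k,i} - mean_i) · (x_{k,j} - mean_j), with n-1 = 3.
  S[X,X] = ((2.5)·(2.5) + (-2.5)·(-2.5) + (1.5)·(1.5) + (-1.5)·(-1.5)) / 3 = 17/3 = 5.6667
  S[X,Y] = ((2.5)·(3.75) + (-2.5)·(-3.25) + (1.5)·(-3.25) + (-1.5)·(2.75)) / 3 = 8.5/3 = 2.8333
  S[Y,Y] = ((3.75)·(3.75) + (-3.25)·(-3.25) + (-3.25)·(-3.25) + (2.75)·(2.75)) / 3 = 42.75/3 = 14.25

S is symmetric (S[j,i] = S[i,j]). Assembling:

S = [[5.6667, 2.8333],
 [2.8333, 14.25]]


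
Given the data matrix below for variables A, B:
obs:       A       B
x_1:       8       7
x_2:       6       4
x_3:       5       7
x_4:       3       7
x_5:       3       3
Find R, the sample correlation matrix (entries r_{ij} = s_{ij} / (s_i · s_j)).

Step 1 — column means:
  mean(A) = (8 + 6 + 5 + 3 + 3) / 5 = 25/5 = 5
  mean(B) = (7 + 4 + 7 + 7 + 3) / 5 = 28/5 = 5.6

Step 2 — sample variances and covariances s[i,j] = (1/(n-1)) · Σ_k (x_{k,i} - mean_i) · (x_{k,j} - mean_j), with n-1 = 4:
  s[A,A] = ((3)·(3) + (1)·(1) + (0)·(0) + (-2)·(-2) + (-2)·(-2)) / 4 = 18/4 = 4.5
  s[A,B] = ((3)·(1.4) + (1)·(-1.6) + (0)·(1.4) + (-2)·(1.4) + (-2)·(-2.6)) / 4 = 5/4 = 1.25
  s[B,B] = ((1.4)·(1.4) + (-1.6)·(-1.6) + (1.4)·(1.4) + (1.4)·(1.4) + (-2.6)·(-2.6)) / 4 = 15.2/4 = 3.8
  Sample standard deviations s_i = √(s[i,i]):
  s(A) = √(4.5) = 2.1213
  s(B) = √(3.8) = 1.9494

Step 3 — r_{ij} = s_{ij} / (s_i · s_j):
  r[A,A] = 1 (diagonal).
  r[A,B] = 1.25 / (2.1213 · 1.9494) = 1.25 / 4.1352 = 0.3023
  r[B,B] = 1 (diagonal).

R is symmetric with unit diagonal. Assembling:

R = [[1, 0.3023],
 [0.3023, 1]]


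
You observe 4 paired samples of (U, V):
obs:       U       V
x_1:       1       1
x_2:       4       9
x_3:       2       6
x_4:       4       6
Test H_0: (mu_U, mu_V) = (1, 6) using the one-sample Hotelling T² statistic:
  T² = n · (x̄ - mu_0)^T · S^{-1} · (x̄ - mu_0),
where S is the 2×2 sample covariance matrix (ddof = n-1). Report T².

Step 1 — sample mean vector:
  mean(U) = (1 + 4 + 2 + 4) / 4 = 11/4 = 2.75
  mean(V) = (1 + 9 + 6 + 6) / 4 = 22/4 = 5.5
  x̄ = (2.75, 5.5),  deviation x̄ - mu_0 = (2.75, 5.5) - (1, 6) = (1.75, -0.5).

Step 2 — sample covariance matrix, S[i,j] = (1/(n-1)) · Σ_k (x_{k,i} - mean_i) · (x_{k,j} - mean_j), divisor n-1 = 3:
  S[U,U] = ((-1.75)·(-1.75) + (1.25)·(1.25) + (-0.75)·(-0.75) + (1.25)·(1.25)) / 3 = 6.75/3 = 2.25
  S[U,V] = ((-1.75)·(-4.5) + (1.25)·(3.5) + (-0.75)·(0.5) + (1.25)·(0.5)) / 3 = 12.5/3 = 4.1667
  S[V,V] = ((-4.5)·(-4.5) + (3.5)·(3.5) + (0.5)·(0.5) + (0.5)·(0.5)) / 3 = 33/3 = 11
  S = [[2.25, 4.1667],
 [4.1667, 11]].

Step 3 — invert S. det(S) = 2.25·11 - (4.1667)² = 7.3889.
  S^{-1} = (1/det) · [[d, -b], [-b, a]] = [[1.4887, -0.5639],
 [-0.5639, 0.3045]].

Step 4 — quadratic form (x̄ - mu_0)^T · S^{-1} · (x̄ - mu_0):
  S^{-1} · (x̄ - mu_0) = (2.8872, -1.1391),
  (x̄ - mu_0)^T · [...] = (1.75)·(2.8872) + (-0.5)·(-1.1391) = 5.6222.

Step 5 — scale by n: T² = 4 · 5.6222 = 22.4887.

T² ≈ 22.4887


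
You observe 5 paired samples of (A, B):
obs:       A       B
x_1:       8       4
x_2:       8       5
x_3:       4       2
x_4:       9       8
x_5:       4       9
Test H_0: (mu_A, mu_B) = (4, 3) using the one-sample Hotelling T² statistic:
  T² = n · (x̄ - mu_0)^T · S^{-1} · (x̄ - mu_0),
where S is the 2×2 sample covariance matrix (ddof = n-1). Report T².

Step 1 — sample mean vector:
  mean(A) = (8 + 8 + 4 + 9 + 4) / 5 = 33/5 = 6.6
  mean(B) = (4 + 5 + 2 + 8 + 9) / 5 = 28/5 = 5.6
  x̄ = (6.6, 5.6),  deviation x̄ - mu_0 = (6.6, 5.6) - (4, 3) = (2.6, 2.6).

Step 2 — sample covariance matrix, S[i,j] = (1/(n-1)) · Σ_k (x_{k,i} - mean_i) · (x_{k,j} - mean_j), divisor n-1 = 4:
  S[A,A] = ((1.4)·(1.4) + (1.4)·(1.4) + (-2.6)·(-2.6) + (2.4)·(2.4) + (-2.6)·(-2.6)) / 4 = 23.2/4 = 5.8
  S[A,B] = ((1.4)·(-1.6) + (1.4)·(-0.6) + (-2.6)·(-3.6) + (2.4)·(2.4) + (-2.6)·(3.4)) / 4 = 3.2/4 = 0.8
  S[B,B] = ((-1.6)·(-1.6) + (-0.6)·(-0.6) + (-3.6)·(-3.6) + (2.4)·(2.4) + (3.4)·(3.4)) / 4 = 33.2/4 = 8.3
  S = [[5.8, 0.8],
 [0.8, 8.3]].

Step 3 — invert S. det(S) = 5.8·8.3 - (0.8)² = 47.5.
  S^{-1} = (1/det) · [[d, -b], [-b, a]] = [[0.1747, -0.0168],
 [-0.0168, 0.1221]].

Step 4 — quadratic form (x̄ - mu_0)^T · S^{-1} · (x̄ - mu_0):
  S^{-1} · (x̄ - mu_0) = (0.4105, 0.2737),
  (x̄ - mu_0)^T · [...] = (2.6)·(0.4105) + (2.6)·(0.2737) = 1.7789.

Step 5 — scale by n: T² = 5 · 1.7789 = 8.8947.

T² ≈ 8.8947


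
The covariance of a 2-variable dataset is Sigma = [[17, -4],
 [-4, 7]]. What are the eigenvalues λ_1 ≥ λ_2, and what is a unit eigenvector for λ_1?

Step 1 — characteristic polynomial of 2×2 Sigma:
  det(Sigma - λI) = λ² - trace · λ + det = 0.
  trace = 17 + 7 = 24, det = 17·7 - (-4)² = 103.
Step 2 — discriminant:
  Δ = trace² - 4·det = 576 - 412 = 164.
Step 3 — eigenvalues:
  λ = (trace ± √Δ)/2 = (24 ± 12.8062)/2,
  λ_1 = 18.4031,  λ_2 = 5.5969.

Step 4 — unit eigenvector for λ_1: solve (Sigma - λ_1 I)v = 0. First row:
  (17 - 18.4031)·v_x + (-4)·v_y = 0, i.e. (-1.4031)·v_x + (-4)·v_y = 0,
  so v ∝ (b, λ_1 - a) = (-4, 1.4031); multiply by -1 so the first entry is positive: u = (4, -1.4031).
  ||u|| = √((4)² + (-1.4031)²) = √(17.9688) ≈ 4.239,
  v_1 = u/||u|| ≈ (0.9436, -0.331) (||v_1|| = 1).

λ_1 = 18.4031,  λ_2 = 5.5969;  v_1 ≈ (0.9436, -0.331)


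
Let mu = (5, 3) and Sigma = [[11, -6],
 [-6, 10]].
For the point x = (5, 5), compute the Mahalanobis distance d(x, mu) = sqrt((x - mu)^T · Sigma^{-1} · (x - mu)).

Step 1 — centre the observation: (x - mu) = (0, 2).

Step 2 — invert Sigma. det(Sigma) = 11·10 - (-6)² = 74.
  Sigma^{-1} = (1/det) · [[d, -b], [-b, a]] = [[0.1351, 0.0811],
 [0.0811, 0.1486]].

Step 3 — form the quadratic (x - mu)^T · Sigma^{-1} · (x - mu):
  Sigma^{-1} · (x - mu) = (0.1622, 0.2973).
  (x - mu)^T · [Sigma^{-1} · (x - mu)] = (0)·(0.1622) + (2)·(0.2973) = 0.5946.

Step 4 — take square root: d = √(0.5946) ≈ 0.7711.

d(x, mu) = √(0.5946) ≈ 0.7711


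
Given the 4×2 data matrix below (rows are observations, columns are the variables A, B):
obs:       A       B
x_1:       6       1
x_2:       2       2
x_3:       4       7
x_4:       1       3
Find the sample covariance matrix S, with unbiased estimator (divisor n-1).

Step 1 — column means:
  mean(A) = (6 + 2 + 4 + 1) / 4 = 13/4 = 3.25
  mean(B) = (1 + 2 + 7 + 3) / 4 = 13/4 = 3.25

Step 2 — sample covariance S[i,j] = (1/(n-1)) · Σ_k (x_{k,i} - mean_i) · (x_{k,j} - mean_j), with n-1 = 3.
  S[A,A] = ((2.75)·(2.75) + (-1.25)·(-1.25) + (0.75)·(0.75) + (-2.25)·(-2.25)) / 3 = 14.75/3 = 4.9167
  S[A,B] = ((2.75)·(-2.25) + (-1.25)·(-1.25) + (0.75)·(3.75) + (-2.25)·(-0.25)) / 3 = -1.25/3 = -0.4167
  S[B,B] = ((-2.25)·(-2.25) + (-1.25)·(-1.25) + (3.75)·(3.75) + (-0.25)·(-0.25)) / 3 = 20.75/3 = 6.9167

S is symmetric (S[j,i] = S[i,j]). Assembling:

S = [[4.9167, -0.4167],
 [-0.4167, 6.9167]]


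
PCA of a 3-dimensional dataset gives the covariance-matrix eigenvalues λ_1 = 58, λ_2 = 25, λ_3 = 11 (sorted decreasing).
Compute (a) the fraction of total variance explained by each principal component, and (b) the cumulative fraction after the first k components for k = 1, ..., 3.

Step 1 — total variance = trace(Sigma) = Σ λ_i = 58 + 25 + 11 = 94.

Step 2 — fraction explained by component i = λ_i / Σ λ:
  PC1: 58/94 = 0.617
  PC2: 25/94 = 0.266
  PC3: 11/94 = 0.117

Step 3 — cumulative fraction after k components = (λ_1 + ... + λ_k) / Σ λ:
  k = 1: 58/94 = 0.617
  k = 2: (58 + 25)/94 = 83/94 = 0.883
  k = 3: (58 + 25 + 11)/94 = 94/94 = 1

Summary (fraction, with percent):

explained: PC1 0.617 (61.7%), PC2 0.266 (26.6%), PC3 0.117 (11.7%);  cumulative: 0.617, 0.883, 1


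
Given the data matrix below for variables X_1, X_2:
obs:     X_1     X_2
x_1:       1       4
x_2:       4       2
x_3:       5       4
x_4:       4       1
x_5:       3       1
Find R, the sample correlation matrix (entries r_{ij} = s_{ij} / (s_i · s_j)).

Step 1 — column means:
  mean(X_1) = (1 + 4 + 5 + 4 + 3) / 5 = 17/5 = 3.4
  mean(X_2) = (4 + 2 + 4 + 1 + 1) / 5 = 12/5 = 2.4

Step 2 — sample variances and covariances s[i,j] = (1/(n-1)) · Σ_k (x_{k,i} - mean_i) · (x_{k,j} - mean_j), with n-1 = 4:
  s[X_1,X_1] = ((-2.4)·(-2.4) + (0.6)·(0.6) + (1.6)·(1.6) + (0.6)·(0.6) + (-0.4)·(-0.4)) / 4 = 9.2/4 = 2.3
  s[X_1,X_2] = ((-2.4)·(1.6) + (0.6)·(-0.4) + (1.6)·(1.6) + (0.6)·(-1.4) + (-0.4)·(-1.4)) / 4 = -1.8/4 = -0.45
  s[X_2,X_2] = ((1.6)·(1.6) + (-0.4)·(-0.4) + (1.6)·(1.6) + (-1.4)·(-1.4) + (-1.4)·(-1.4)) / 4 = 9.2/4 = 2.3
  Sample standard deviations s_i = √(s[i,i]):
  s(X_1) = √(2.3) = 1.5166
  s(X_2) = √(2.3) = 1.5166

Step 3 — r_{ij} = s_{ij} / (s_i · s_j):
  r[X_1,X_1] = 1 (diagonal).
  r[X_1,X_2] = -0.45 / (1.5166 · 1.5166) = -0.45 / 2.3 = -0.1957
  r[X_2,X_2] = 1 (diagonal).

R is symmetric with unit diagonal. Assembling:

R = [[1, -0.1957],
 [-0.1957, 1]]


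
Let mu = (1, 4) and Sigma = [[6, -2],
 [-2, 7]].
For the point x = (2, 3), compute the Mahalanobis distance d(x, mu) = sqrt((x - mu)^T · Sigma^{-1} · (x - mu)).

Step 1 — centre the observation: (x - mu) = (1, -1).

Step 2 — invert Sigma. det(Sigma) = 6·7 - (-2)² = 38.
  Sigma^{-1} = (1/det) · [[d, -b], [-b, a]] = [[0.1842, 0.0526],
 [0.0526, 0.1579]].

Step 3 — form the quadratic (x - mu)^T · Sigma^{-1} · (x - mu):
  Sigma^{-1} · (x - mu) = (0.1316, -0.1053).
  (x - mu)^T · [Sigma^{-1} · (x - mu)] = (1)·(0.1316) + (-1)·(-0.1053) = 0.2368.

Step 4 — take square root: d = √(0.2368) ≈ 0.4867.

d(x, mu) = √(0.2368) ≈ 0.4867


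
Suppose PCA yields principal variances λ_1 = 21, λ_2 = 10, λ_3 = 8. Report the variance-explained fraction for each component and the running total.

Step 1 — total variance = trace(Sigma) = Σ λ_i = 21 + 10 + 8 = 39.

Step 2 — fraction explained by component i = λ_i / Σ λ:
  PC1: 21/39 = 0.5385
  PC2: 10/39 = 0.2564
  PC3: 8/39 = 0.2051

Step 3 — cumulative fraction after k components = (λ_1 + ... + λ_k) / Σ λ:
  k = 1: 21/39 = 0.5385
  k = 2: (21 + 10)/39 = 31/39 = 0.7949
  k = 3: (21 + 10 + 8)/39 = 39/39 = 1

Summary (fraction, with percent):

explained: PC1 0.5385 (53.85%), PC2 0.2564 (25.64%), PC3 0.2051 (20.51%);  cumulative: 0.5385, 0.7949, 1


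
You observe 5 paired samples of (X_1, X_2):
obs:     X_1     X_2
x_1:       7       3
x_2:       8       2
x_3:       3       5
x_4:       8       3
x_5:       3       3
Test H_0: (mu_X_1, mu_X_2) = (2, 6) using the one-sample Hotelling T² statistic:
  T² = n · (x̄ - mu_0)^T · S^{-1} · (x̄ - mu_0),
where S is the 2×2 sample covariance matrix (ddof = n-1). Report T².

Step 1 — sample mean vector:
  mean(X_1) = (7 + 8 + 3 + 8 + 3) / 5 = 29/5 = 5.8
  mean(X_2) = (3 + 2 + 5 + 3 + 3) / 5 = 16/5 = 3.2
  x̄ = (5.8, 3.2),  deviation x̄ - mu_0 = (5.8, 3.2) - (2, 6) = (3.8, -2.8).

Step 2 — sample covariance matrix, S[i,j] = (1/(n-1)) · Σ_k (x_{k,i} - mean_i) · (x_{k,j} - mean_j), divisor n-1 = 4:
  S[X_1,X_1] = ((1.2)·(1.2) + (2.2)·(2.2) + (-2.8)·(-2.8) + (2.2)·(2.2) + (-2.8)·(-2.8)) / 4 = 26.8/4 = 6.7
  S[X_1,X_2] = ((1.2)·(-0.2) + (2.2)·(-1.2) + (-2.8)·(1.8) + (2.2)·(-0.2) + (-2.8)·(-0.2)) / 4 = -7.8/4 = -1.95
  S[X_2,X_2] = ((-0.2)·(-0.2) + (-1.2)·(-1.2) + (1.8)·(1.8) + (-0.2)·(-0.2) + (-0.2)·(-0.2)) / 4 = 4.8/4 = 1.2
  S = [[6.7, -1.95],
 [-1.95, 1.2]].

Step 3 — invert S. det(S) = 6.7·1.2 - (-1.95)² = 4.2375.
  S^{-1} = (1/det) · [[d, -b], [-b, a]] = [[0.2832, 0.4602],
 [0.4602, 1.5811]].

Step 4 — quadratic form (x̄ - mu_0)^T · S^{-1} · (x̄ - mu_0):
  S^{-1} · (x̄ - mu_0) = (-0.2124, -2.6785),
  (x̄ - mu_0)^T · [...] = (3.8)·(-0.2124) + (-2.8)·(-2.6785) = 6.6926.

Step 5 — scale by n: T² = 5 · 6.6926 = 33.4631.

T² ≈ 33.4631


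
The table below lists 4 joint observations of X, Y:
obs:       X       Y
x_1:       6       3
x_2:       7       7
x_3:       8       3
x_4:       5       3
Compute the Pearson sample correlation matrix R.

Step 1 — column means:
  mean(X) = (6 + 7 + 8 + 5) / 4 = 26/4 = 6.5
  mean(Y) = (3 + 7 + 3 + 3) / 4 = 16/4 = 4

Step 2 — sample variances and covariances s[i,j] = (1/(n-1)) · Σ_k (x_{k,i} - mean_i) · (x_{k,j} - mean_j), with n-1 = 3:
  s[X,X] = ((-0.5)·(-0.5) + (0.5)·(0.5) + (1.5)·(1.5) + (-1.5)·(-1.5)) / 3 = 5/3 = 1.6667
  s[X,Y] = ((-0.5)·(-1) + (0.5)·(3) + (1.5)·(-1) + (-1.5)·(-1)) / 3 = 2/3 = 0.6667
  s[Y,Y] = ((-1)·(-1) + (3)·(3) + (-1)·(-1) + (-1)·(-1)) / 3 = 12/3 = 4
  Sample standard deviations s_i = √(s[i,i]):
  s(X) = √(1.6667) = 1.291
  s(Y) = √(4) = 2

Step 3 — r_{ij} = s_{ij} / (s_i · s_j):
  r[X,X] = 1 (diagonal).
  r[X,Y] = 0.6667 / (1.291 · 2) = 0.6667 / 2.582 = 0.2582
  r[Y,Y] = 1 (diagonal).

R is symmetric with unit diagonal. Assembling:

R = [[1, 0.2582],
 [0.2582, 1]]


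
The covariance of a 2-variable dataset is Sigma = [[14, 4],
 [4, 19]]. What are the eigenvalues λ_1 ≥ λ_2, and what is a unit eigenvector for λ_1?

Step 1 — characteristic polynomial of 2×2 Sigma:
  det(Sigma - λI) = λ² - trace · λ + det = 0.
  trace = 14 + 19 = 33, det = 14·19 - (4)² = 250.
Step 2 — discriminant:
  Δ = trace² - 4·det = 1089 - 1000 = 89.
Step 3 — eigenvalues:
  λ = (trace ± √Δ)/2 = (33 ± 9.434)/2,
  λ_1 = 21.217,  λ_2 = 11.783.

Step 4 — unit eigenvector for λ_1: solve (Sigma - λ_1 I)v = 0. First row:
  (14 - 21.217)·v_x + (4)·v_y = 0, i.e. (-7.217)·v_x + (4)·v_y = 0,
  so v ∝ (b, λ_1 - a) = (4, 7.217) = u.
  ||u|| = √((4)² + (7.217)²) = √(68.085) ≈ 8.2514,
  v_1 = u/||u|| ≈ (0.4848, 0.8746) (||v_1|| = 1).

λ_1 = 21.217,  λ_2 = 11.783;  v_1 ≈ (0.4848, 0.8746)


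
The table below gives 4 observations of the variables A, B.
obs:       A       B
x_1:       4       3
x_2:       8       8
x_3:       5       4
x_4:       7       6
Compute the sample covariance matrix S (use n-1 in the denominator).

Step 1 — column means:
  mean(A) = (4 + 8 + 5 + 7) / 4 = 24/4 = 6
  mean(B) = (3 + 8 + 4 + 6) / 4 = 21/4 = 5.25

Step 2 — sample covariance S[i,j] = (1/(n-1)) · Σ_k (x_{k,i} - mean_i) · (x_{k,j} - mean_j), with n-1 = 3.
  S[A,A] = ((-2)·(-2) + (2)·(2) + (-1)·(-1) + (1)·(1)) / 3 = 10/3 = 3.3333
  S[A,B] = ((-2)·(-2.25) + (2)·(2.75) + (-1)·(-1.25) + (1)·(0.75)) / 3 = 12/3 = 4
  S[B,B] = ((-2.25)·(-2.25) + (2.75)·(2.75) + (-1.25)·(-1.25) + (0.75)·(0.75)) / 3 = 14.75/3 = 4.9167

S is symmetric (S[j,i] = S[i,j]). Assembling:

S = [[3.3333, 4],
 [4, 4.9167]]


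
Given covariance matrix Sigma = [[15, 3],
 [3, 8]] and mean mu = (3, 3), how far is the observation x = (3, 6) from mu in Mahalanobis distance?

Step 1 — centre the observation: (x - mu) = (0, 3).

Step 2 — invert Sigma. det(Sigma) = 15·8 - (3)² = 111.
  Sigma^{-1} = (1/det) · [[d, -b], [-b, a]] = [[0.0721, -0.027],
 [-0.027, 0.1351]].

Step 3 — form the quadratic (x - mu)^T · Sigma^{-1} · (x - mu):
  Sigma^{-1} · (x - mu) = (-0.0811, 0.4054).
  (x - mu)^T · [Sigma^{-1} · (x - mu)] = (0)·(-0.0811) + (3)·(0.4054) = 1.2162.

Step 4 — take square root: d = √(1.2162) ≈ 1.1028.

d(x, mu) = √(1.2162) ≈ 1.1028


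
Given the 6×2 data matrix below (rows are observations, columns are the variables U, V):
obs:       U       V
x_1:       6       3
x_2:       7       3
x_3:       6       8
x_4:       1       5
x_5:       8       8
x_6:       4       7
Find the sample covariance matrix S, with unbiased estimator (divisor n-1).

Step 1 — column means:
  mean(U) = (6 + 7 + 6 + 1 + 8 + 4) / 6 = 32/6 = 5.3333
  mean(V) = (3 + 3 + 8 + 5 + 8 + 7) / 6 = 34/6 = 5.6667

Step 2 — sample covariance S[i,j] = (1/(n-1)) · Σ_k (x_{k,i} - mean_i) · (x_{k,j} - mean_j), with n-1 = 5.
  S[U,U] = ((0.6667)·(0.6667) + (1.6667)·(1.6667) + (0.6667)·(0.6667) + (-4.3333)·(-4.3333) + (2.6667)·(2.6667) + (-1.3333)·(-1.3333)) / 5 = 31.3333/5 = 6.2667
  S[U,V] = ((0.6667)·(-2.6667) + (1.6667)·(-2.6667) + (0.6667)·(2.3333) + (-4.3333)·(-0.6667) + (2.6667)·(2.3333) + (-1.3333)·(1.3333)) / 5 = 2.6667/5 = 0.5333
  S[V,V] = ((-2.6667)·(-2.6667) + (-2.6667)·(-2.6667) + (2.3333)·(2.3333) + (-0.6667)·(-0.6667) + (2.3333)·(2.3333) + (1.3333)·(1.3333)) / 5 = 27.3333/5 = 5.4667

S is symmetric (S[j,i] = S[i,j]). Assembling:

S = [[6.2667, 0.5333],
 [0.5333, 5.4667]]


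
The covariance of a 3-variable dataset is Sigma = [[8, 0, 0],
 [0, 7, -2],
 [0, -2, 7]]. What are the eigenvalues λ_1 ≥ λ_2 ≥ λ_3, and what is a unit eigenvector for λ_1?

Step 1 — characteristic polynomial p(λ) = det(λI - Sigma) = λ³ - tr·λ² + c_1·λ - det, where tr = trace, c_1 = sum of the principal 2×2 minors, det = det(Sigma):
  tr = 8 + 7 + 7 = 22,
  c_1 = (8·7 - (0)²) + (8·7 - (0)²) + (7·7 - (-2)²) = 56 + 56 + 45 = 157,
  det = 8·(7·7 - (-2)²) - (0)·((0)·7 - (-2)·(0)) + (0)·((0)·(-2) - 7·(0)) = 8·(45) - (0)·(0) + (0)·(0) = 360.
  So p(λ) = λ³ - 22λ² + 157λ - 360.
Step 2 — look for an integer root (rational root theorem: any rational root is an integer divisor of 360). Testing λ = 5:
  p(5) = 125 - 550 + 785 - 360 = 0  ✓
  Dividing out (λ - 5): p(λ) = (λ - 5)(λ² - 17λ + 72).
Step 3 — remaining eigenvalues from the quadratic λ² - 17λ + 72 = 0:
  Δ = 17² - 4·72 = 289 - 288 = 1,  λ = (17 ± √1)/2 = (17 ± 1)/2 = 9 or 8.
  Sorted: λ_1 = 9,  λ_2 = 8,  λ_3 = 5  (check: sum = 22 = tr ✓).

Step 4 — unit eigenvector for λ_1 = 9: v spans the null space of (Sigma - λ_1 I), whose rows are
  r_1 = (-1, 0, 0),  r_2 = (0, -2, -2),  r_3 = (0, -2, -2).
  v is orthogonal to every row, so take v ∝ r_1 × r_2 = ((0)·(-2) - (0)·(-2), (0)·(0) - (-1)·(-2), (-1)·(-2) - (0)·(0)) = (0, -2, 2).
  Rescale (divide by 2; multiply by -1 so the first nonzero entry is positive): u = (0, 1, -1).
  ||u|| = √((0)² + (1)² + (-1)²) = √(2) ≈ 1.4142,  v_1 = u/||u|| ≈ (0, 0.7071, -0.7071) (||v_1|| = 1).

λ_1 = 9,  λ_2 = 8,  λ_3 = 5;  v_1 ≈ (0, 0.7071, -0.7071)


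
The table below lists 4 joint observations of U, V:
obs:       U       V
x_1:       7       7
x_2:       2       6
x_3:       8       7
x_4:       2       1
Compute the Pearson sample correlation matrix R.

Step 1 — column means:
  mean(U) = (7 + 2 + 8 + 2) / 4 = 19/4 = 4.75
  mean(V) = (7 + 6 + 7 + 1) / 4 = 21/4 = 5.25

Step 2 — sample variances and covariances s[i,j] = (1/(n-1)) · Σ_k (x_{k,i} - mean_i) · (x_{k,j} - mean_j), with n-1 = 3:
  s[U,U] = ((2.25)·(2.25) + (-2.75)·(-2.75) + (3.25)·(3.25) + (-2.75)·(-2.75)) / 3 = 30.75/3 = 10.25
  s[U,V] = ((2.25)·(1.75) + (-2.75)·(0.75) + (3.25)·(1.75) + (-2.75)·(-4.25)) / 3 = 19.25/3 = 6.4167
  s[V,V] = ((1.75)·(1.75) + (0.75)·(0.75) + (1.75)·(1.75) + (-4.25)·(-4.25)) / 3 = 24.75/3 = 8.25
  Sample standard deviations s_i = √(s[i,i]):
  s(U) = √(10.25) = 3.2016
  s(V) = √(8.25) = 2.8723

Step 3 — r_{ij} = s_{ij} / (s_i · s_j):
  r[U,U] = 1 (diagonal).
  r[U,V] = 6.4167 / (3.2016 · 2.8723) = 6.4167 / 9.1958 = 0.6978
  r[V,V] = 1 (diagonal).

R is symmetric with unit diagonal. Assembling:

R = [[1, 0.6978],
 [0.6978, 1]]


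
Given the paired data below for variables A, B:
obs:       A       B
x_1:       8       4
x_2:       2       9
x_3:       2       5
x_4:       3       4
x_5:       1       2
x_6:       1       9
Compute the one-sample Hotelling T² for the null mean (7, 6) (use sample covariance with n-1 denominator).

Step 1 — sample mean vector:
  mean(A) = (8 + 2 + 2 + 3 + 1 + 1) / 6 = 17/6 = 2.8333
  mean(B) = (4 + 9 + 5 + 4 + 2 + 9) / 6 = 33/6 = 5.5
  x̄ = (2.8333, 5.5),  deviation x̄ - mu_0 = (2.8333, 5.5) - (7, 6) = (-4.1667, -0.5).

Step 2 — sample covariance matrix, S[i,j] = (1/(n-1)) · Σ_k (x_{k,i} - mean_i) · (x_{k,j} - mean_j), divisor n-1 = 5:
  S[A,A] = ((5.1667)·(5.1667) + (-0.8333)·(-0.8333) + (-0.8333)·(-0.8333) + (0.1667)·(0.1667) + (-1.8333)·(-1.8333) + (-1.8333)·(-1.8333)) / 5 = 34.8333/5 = 6.9667
  S[A,B] = ((5.1667)·(-1.5) + (-0.8333)·(3.5) + (-0.8333)·(-0.5) + (0.1667)·(-1.5) + (-1.8333)·(-3.5) + (-1.8333)·(3.5)) / 5 = -10.5/5 = -2.1
  S[B,B] = ((-1.5)·(-1.5) + (3.5)·(3.5) + (-0.5)·(-0.5) + (-1.5)·(-1.5) + (-3.5)·(-3.5) + (3.5)·(3.5)) / 5 = 41.5/5 = 8.3
  S = [[6.9667, -2.1],
 [-2.1, 8.3]].

Step 3 — invert S. det(S) = 6.9667·8.3 - (-2.1)² = 53.4133.
  S^{-1} = (1/det) · [[d, -b], [-b, a]] = [[0.1554, 0.0393],
 [0.0393, 0.1304]].

Step 4 — quadratic form (x̄ - mu_0)^T · S^{-1} · (x̄ - mu_0):
  S^{-1} · (x̄ - mu_0) = (-0.6671, -0.229),
  (x̄ - mu_0)^T · [...] = (-4.1667)·(-0.6671) + (-0.5)·(-0.229) = 2.8942.

Step 5 — scale by n: T² = 6 · 2.8942 = 17.3652.

T² ≈ 17.3652


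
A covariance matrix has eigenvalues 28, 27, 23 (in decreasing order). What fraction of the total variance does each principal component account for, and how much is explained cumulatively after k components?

Step 1 — total variance = trace(Sigma) = Σ λ_i = 28 + 27 + 23 = 78.

Step 2 — fraction explained by component i = λ_i / Σ λ:
  PC1: 28/78 = 0.359
  PC2: 27/78 = 0.3462
  PC3: 23/78 = 0.2949

Step 3 — cumulative fraction after k components = (λ_1 + ... + λ_k) / Σ λ:
  k = 1: 28/78 = 0.359
  k = 2: (28 + 27)/78 = 55/78 = 0.7051
  k = 3: (28 + 27 + 23)/78 = 78/78 = 1

Summary (fraction, with percent):

explained: PC1 0.359 (35.9%), PC2 0.3462 (34.62%), PC3 0.2949 (29.49%);  cumulative: 0.359, 0.7051, 1


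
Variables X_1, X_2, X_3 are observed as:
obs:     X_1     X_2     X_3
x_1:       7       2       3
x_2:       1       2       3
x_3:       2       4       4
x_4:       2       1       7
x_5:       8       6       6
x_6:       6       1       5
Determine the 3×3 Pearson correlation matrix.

Step 1 — column means:
  mean(X_1) = (7 + 1 + 2 + 2 + 8 + 6) / 6 = 26/6 = 4.3333
  mean(X_2) = (2 + 2 + 4 + 1 + 6 + 1) / 6 = 16/6 = 2.6667
  mean(X_3) = (3 + 3 + 4 + 7 + 6 + 5) / 6 = 28/6 = 4.6667

Step 2 — sample variances and covariances s[i,j] = (1/(n-1)) · Σ_k (x_{k,i} - mean_i) · (x_{k,j} - mean_j), with n-1 = 5:
  s[X_1,X_1] = ((2.6667)·(2.6667) + (-3.3333)·(-3.3333) + (-2.3333)·(-2.3333) + (-2.3333)·(-2.3333) + (3.6667)·(3.6667) + (1.6667)·(1.6667)) / 5 = 45.3333/5 = 9.0667
  s[X_1,X_2] = ((2.6667)·(-0.6667) + (-3.3333)·(-0.6667) + (-2.3333)·(1.3333) + (-2.3333)·(-1.6667) + (3.6667)·(3.3333) + (1.6667)·(-1.6667)) / 5 = 10.6667/5 = 2.1333
  s[X_1,X_3] = ((2.6667)·(-1.6667) + (-3.3333)·(-1.6667) + (-2.3333)·(-0.6667) + (-2.3333)·(2.3333) + (3.6667)·(1.3333) + (1.6667)·(0.3333)) / 5 = 2.6667/5 = 0.5333
  s[X_2,X_2] = ((-0.6667)·(-0.6667) + (-0.6667)·(-0.6667) + (1.3333)·(1.3333) + (-1.6667)·(-1.6667) + (3.3333)·(3.3333) + (-1.6667)·(-1.6667)) / 5 = 19.3333/5 = 3.8667
  s[X_2,X_3] = ((-0.6667)·(-1.6667) + (-0.6667)·(-1.6667) + (1.3333)·(-0.6667) + (-1.6667)·(2.3333) + (3.3333)·(1.3333) + (-1.6667)·(0.3333)) / 5 = 1.3333/5 = 0.2667
  s[X_3,X_3] = ((-1.6667)·(-1.6667) + (-1.6667)·(-1.6667) + (-0.6667)·(-0.6667) + (2.3333)·(2.3333) + (1.3333)·(1.3333) + (0.3333)·(0.3333)) / 5 = 13.3333/5 = 2.6667
  Sample standard deviations s_i = √(s[i,i]):
  s(X_1) = √(9.0667) = 3.0111
  s(X_2) = √(3.8667) = 1.9664
  s(X_3) = √(2.6667) = 1.633

Step 3 — r_{ij} = s_{ij} / (s_i · s_j):
  r[X_1,X_1] = 1 (diagonal).
  r[X_1,X_2] = 2.1333 / (3.0111 · 1.9664) = 2.1333 / 5.921 = 0.3603
  r[X_1,X_3] = 0.5333 / (3.0111 · 1.633) = 0.5333 / 4.9171 = 0.1085
  r[X_2,X_2] = 1 (diagonal).
  r[X_2,X_3] = 0.2667 / (1.9664 · 1.633) = 0.2667 / 3.2111 = 0.083
  r[X_3,X_3] = 1 (diagonal).

R is symmetric with unit diagonal. Assembling:

R = [[1, 0.3603, 0.1085],
 [0.3603, 1, 0.083],
 [0.1085, 0.083, 1]]


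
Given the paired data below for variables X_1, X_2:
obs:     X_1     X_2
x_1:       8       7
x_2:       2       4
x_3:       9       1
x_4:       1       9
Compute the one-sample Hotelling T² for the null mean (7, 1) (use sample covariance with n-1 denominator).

Step 1 — sample mean vector:
  mean(X_1) = (8 + 2 + 9 + 1) / 4 = 20/4 = 5
  mean(X_2) = (7 + 4 + 1 + 9) / 4 = 21/4 = 5.25
  x̄ = (5, 5.25),  deviation x̄ - mu_0 = (5, 5.25) - (7, 1) = (-2, 4.25).

Step 2 — sample covariance matrix, S[i,j] = (1/(n-1)) · Σ_k (x_{k,i} - mean_i) · (x_{k,j} - mean_j), divisor n-1 = 3:
  S[X_1,X_1] = ((3)·(3) + (-3)·(-3) + (4)·(4) + (-4)·(-4)) / 3 = 50/3 = 16.6667
  S[X_1,X_2] = ((3)·(1.75) + (-3)·(-1.25) + (4)·(-4.25) + (-4)·(3.75)) / 3 = -23/3 = -7.6667
  S[X_2,X_2] = ((1.75)·(1.75) + (-1.25)·(-1.25) + (-4.25)·(-4.25) + (3.75)·(3.75)) / 3 = 36.75/3 = 12.25
  S = [[16.6667, -7.6667],
 [-7.6667, 12.25]].

Step 3 — invert S. det(S) = 16.6667·12.25 - (-7.6667)² = 145.3889.
  S^{-1} = (1/det) · [[d, -b], [-b, a]] = [[0.0843, 0.0527],
 [0.0527, 0.1146]].

Step 4 — quadratic form (x̄ - mu_0)^T · S^{-1} · (x̄ - mu_0):
  S^{-1} · (x̄ - mu_0) = (0.0556, 0.3817),
  (x̄ - mu_0)^T · [...] = (-2)·(0.0556) + (4.25)·(0.3817) = 1.5112.

Step 5 — scale by n: T² = 4 · 1.5112 = 6.0447.

T² ≈ 6.0447


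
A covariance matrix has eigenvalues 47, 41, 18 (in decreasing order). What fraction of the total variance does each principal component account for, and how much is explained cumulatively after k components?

Step 1 — total variance = trace(Sigma) = Σ λ_i = 47 + 41 + 18 = 106.

Step 2 — fraction explained by component i = λ_i / Σ λ:
  PC1: 47/106 = 0.4434
  PC2: 41/106 = 0.3868
  PC3: 18/106 = 0.1698

Step 3 — cumulative fraction after k components = (λ_1 + ... + λ_k) / Σ λ:
  k = 1: 47/106 = 0.4434
  k = 2: (47 + 41)/106 = 88/106 = 0.8302
  k = 3: (47 + 41 + 18)/106 = 106/106 = 1

Summary (fraction, with percent):

explained: PC1 0.4434 (44.34%), PC2 0.3868 (38.68%), PC3 0.1698 (16.98%);  cumulative: 0.4434, 0.8302, 1


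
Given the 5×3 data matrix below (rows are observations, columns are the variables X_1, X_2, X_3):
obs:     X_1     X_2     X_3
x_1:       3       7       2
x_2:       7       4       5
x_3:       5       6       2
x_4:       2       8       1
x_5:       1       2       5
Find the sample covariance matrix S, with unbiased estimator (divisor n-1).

Step 1 — column means:
  mean(X_1) = (3 + 7 + 5 + 2 + 1) / 5 = 18/5 = 3.6
  mean(X_2) = (7 + 4 + 6 + 8 + 2) / 5 = 27/5 = 5.4
  mean(X_3) = (2 + 5 + 2 + 1 + 5) / 5 = 15/5 = 3

Step 2 — sample covariance S[i,j] = (1/(n-1)) · Σ_k (x_{k,i} - mean_i) · (x_{k,j} - mean_j), with n-1 = 4.
  S[X_1,X_1] = ((-0.6)·(-0.6) + (3.4)·(3.4) + (1.4)·(1.4) + (-1.6)·(-1.6) + (-2.6)·(-2.6)) / 4 = 23.2/4 = 5.8
  S[X_1,X_2] = ((-0.6)·(1.6) + (3.4)·(-1.4) + (1.4)·(0.6) + (-1.6)·(2.6) + (-2.6)·(-3.4)) / 4 = -0.2/4 = -0.05
  S[X_1,X_3] = ((-0.6)·(-1) + (3.4)·(2) + (1.4)·(-1) + (-1.6)·(-2) + (-2.6)·(2)) / 4 = 4/4 = 1
  S[X_2,X_2] = ((1.6)·(1.6) + (-1.4)·(-1.4) + (0.6)·(0.6) + (2.6)·(2.6) + (-3.4)·(-3.4)) / 4 = 23.2/4 = 5.8
  S[X_2,X_3] = ((1.6)·(-1) + (-1.4)·(2) + (0.6)·(-1) + (2.6)·(-2) + (-3.4)·(2)) / 4 = -17/4 = -4.25
  S[X_3,X_3] = ((-1)·(-1) + (2)·(2) + (-1)·(-1) + (-2)·(-2) + (2)·(2)) / 4 = 14/4 = 3.5

S is symmetric (S[j,i] = S[i,j]). Assembling:

S = [[5.8, -0.05, 1],
 [-0.05, 5.8, -4.25],
 [1, -4.25, 3.5]]


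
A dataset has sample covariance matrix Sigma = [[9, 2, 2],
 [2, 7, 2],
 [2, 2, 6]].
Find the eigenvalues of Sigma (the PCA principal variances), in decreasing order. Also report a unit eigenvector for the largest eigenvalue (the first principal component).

Step 1 — characteristic polynomial p(λ) = det(λI - Sigma) = λ³ - tr·λ² + c_1·λ - det, where tr = trace, c_1 = sum of the principal 2×2 minors, det = det(Sigma):
  tr = 9 + 7 + 6 = 22,
  c_1 = (9·7 - (2)²) + (9·6 - (2)²) + (7·6 - (2)²) = 59 + 50 + 38 = 147,
  det = 9·(7·6 - (2)²) - (2)·((2)·6 - (2)·(2)) + (2)·((2)·(2) - 7·(2)) = 9·(38) - (2)·(8) + (2)·(-10) = 306.
  So p(λ) = λ³ - 22λ² + 147λ - 306.
Step 2 — look for an integer root (rational root theorem: any rational root is an integer divisor of 306). Testing λ = 6:
  p(6) = 216 - 792 + 882 - 306 = 0  ✓
  Dividing out (λ - 6): p(λ) = (λ - 6)(λ² - 16λ + 51).
Step 3 — remaining eigenvalues from the quadratic λ² - 16λ + 51 = 0:
  Δ = 16² - 4·51 = 256 - 204 = 52,  λ = (16 ± √52)/2 = (16 ± 7.2111)/2 ≈ 11.6056 or 4.3944.
  Sorted: λ_1 = 11.6056,  λ_2 = 6,  λ_3 = 4.3944  (check: sum = 22 = tr ✓).

Step 4 — unit eigenvector for λ_1 ≈ 11.6056: v spans the null space of (Sigma - λ_1 I), whose rows are
  r_1 = (-2.6056, 2, 2),  r_2 = (2, -4.6056, 2),  r_3 = (2, 2, -5.6056).
  v is orthogonal to every row, so take v ∝ r_1 × r_2 = ((2)·(2) - (2)·(-4.6056), (2)·(2) - (-2.6056)·(2), (-2.6056)·(-4.6056) - (2)·(2)) ≈ (13.2111, 9.2111, 8).
  Let u = (13.2111, 9.2111, 8).
  ||u|| = √((13.2111)² + (9.2111)² + (8)²) = √(323.3776) ≈ 17.9827,  v_1 = u/||u|| ≈ (0.7347, 0.5122, 0.4449) (||v_1|| = 1).

λ_1 = 11.6056,  λ_2 = 6,  λ_3 = 4.3944;  v_1 ≈ (0.7347, 0.5122, 0.4449)


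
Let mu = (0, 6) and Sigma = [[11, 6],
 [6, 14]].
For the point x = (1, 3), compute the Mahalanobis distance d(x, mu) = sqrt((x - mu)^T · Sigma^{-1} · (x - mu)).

Step 1 — centre the observation: (x - mu) = (1, -3).

Step 2 — invert Sigma. det(Sigma) = 11·14 - (6)² = 118.
  Sigma^{-1} = (1/det) · [[d, -b], [-b, a]] = [[0.1186, -0.0508],
 [-0.0508, 0.0932]].

Step 3 — form the quadratic (x - mu)^T · Sigma^{-1} · (x - mu):
  Sigma^{-1} · (x - mu) = (0.2712, -0.3305).
  (x - mu)^T · [Sigma^{-1} · (x - mu)] = (1)·(0.2712) + (-3)·(-0.3305) = 1.2627.

Step 4 — take square root: d = √(1.2627) ≈ 1.1237.

d(x, mu) = √(1.2627) ≈ 1.1237


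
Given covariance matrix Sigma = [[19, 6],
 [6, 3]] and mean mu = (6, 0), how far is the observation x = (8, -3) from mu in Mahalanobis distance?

Step 1 — centre the observation: (x - mu) = (2, -3).

Step 2 — invert Sigma. det(Sigma) = 19·3 - (6)² = 21.
  Sigma^{-1} = (1/det) · [[d, -b], [-b, a]] = [[0.1429, -0.2857],
 [-0.2857, 0.9048]].

Step 3 — form the quadratic (x - mu)^T · Sigma^{-1} · (x - mu):
  Sigma^{-1} · (x - mu) = (1.1429, -3.2857).
  (x - mu)^T · [Sigma^{-1} · (x - mu)] = (2)·(1.1429) + (-3)·(-3.2857) = 12.1429.

Step 4 — take square root: d = √(12.1429) ≈ 3.4847.

d(x, mu) = √(12.1429) ≈ 3.4847


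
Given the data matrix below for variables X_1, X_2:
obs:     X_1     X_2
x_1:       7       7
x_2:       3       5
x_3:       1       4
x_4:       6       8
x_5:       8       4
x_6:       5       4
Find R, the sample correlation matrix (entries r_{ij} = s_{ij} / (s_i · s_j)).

Step 1 — column means:
  mean(X_1) = (7 + 3 + 1 + 6 + 8 + 5) / 6 = 30/6 = 5
  mean(X_2) = (7 + 5 + 4 + 8 + 4 + 4) / 6 = 32/6 = 5.3333

Step 2 — sample variances and covariances s[i,j] = (1/(n-1)) · Σ_k (x_{k,i} - mean_i) · (x_{k,j} - mean_j), with n-1 = 5:
  s[X_1,X_1] = ((2)·(2) + (-2)·(-2) + (-4)·(-4) + (1)·(1) + (3)·(3) + (0)·(0)) / 5 = 34/5 = 6.8
  s[X_1,X_2] = ((2)·(1.6667) + (-2)·(-0.3333) + (-4)·(-1.3333) + (1)·(2.6667) + (3)·(-1.3333) + (0)·(-1.3333)) / 5 = 8/5 = 1.6
  s[X_2,X_2] = ((1.6667)·(1.6667) + (-0.3333)·(-0.3333) + (-1.3333)·(-1.3333) + (2.6667)·(2.6667) + (-1.3333)·(-1.3333) + (-1.3333)·(-1.3333)) / 5 = 15.3333/5 = 3.0667
  Sample standard deviations s_i = √(s[i,i]):
  s(X_1) = √(6.8) = 2.6077
  s(X_2) = √(3.0667) = 1.7512

Step 3 — r_{ij} = s_{ij} / (s_i · s_j):
  r[X_1,X_1] = 1 (diagonal).
  r[X_1,X_2] = 1.6 / (2.6077 · 1.7512) = 1.6 / 4.5665 = 0.3504
  r[X_2,X_2] = 1 (diagonal).

R is symmetric with unit diagonal. Assembling:

R = [[1, 0.3504],
 [0.3504, 1]]
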